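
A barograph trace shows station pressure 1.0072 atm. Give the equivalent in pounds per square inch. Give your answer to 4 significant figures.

14.80 psi

1 atm = 14.6959 psi, so 1.0072 × 14.6959 = 14.80 psi.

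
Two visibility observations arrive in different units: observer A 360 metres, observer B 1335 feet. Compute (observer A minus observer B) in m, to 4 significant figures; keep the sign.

-46.91 m

observer B: 1335 ft = 406.9080 m.
Difference: 360.0000 − 406.9080 = -46.91 m.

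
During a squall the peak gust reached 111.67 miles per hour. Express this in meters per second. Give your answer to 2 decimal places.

1 mph = 0.44704 m/s, so 111.67 × 0.44704 = 49.92 m/s.

49.92 m/s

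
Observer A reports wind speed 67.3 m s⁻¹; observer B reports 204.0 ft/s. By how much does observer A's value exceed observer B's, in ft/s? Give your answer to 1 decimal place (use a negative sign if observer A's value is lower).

observer A: 67.3 m/s = 220.801 ft/s.
Difference: 220.801 − 204.000 = 16.8 ft/s.

16.8 ft/s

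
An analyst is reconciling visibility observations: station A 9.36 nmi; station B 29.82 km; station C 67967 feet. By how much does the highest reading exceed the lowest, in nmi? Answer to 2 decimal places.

6.74 nmi

station B: 29.82 km = 16.1015 nmi.
station C: 67967 ft = 11.1859 nmi.
Spread: 16.1015 − 9.3600 = 6.74 nmi.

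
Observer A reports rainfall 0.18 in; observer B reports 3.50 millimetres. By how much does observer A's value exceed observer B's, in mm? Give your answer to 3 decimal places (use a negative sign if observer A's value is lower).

observer A: 0.18 in = 4.57200 mm.
Difference: 4.57200 − 3.50000 = 1.072 mm.

1.072 mm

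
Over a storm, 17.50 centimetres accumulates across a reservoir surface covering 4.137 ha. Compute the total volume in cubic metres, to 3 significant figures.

7240 cubic metres

Depth: 17.50 cm × 10 = 175 mm.
Area: 4.137 ha = 41370 m².
1 mm over 1 m² is 1 L, so volume = 175 × 41370 = 7239750 L = 7240 m³.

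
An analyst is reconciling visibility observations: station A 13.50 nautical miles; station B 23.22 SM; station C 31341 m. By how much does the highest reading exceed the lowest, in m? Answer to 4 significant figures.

12370 m

station A: 13.50 nmi = 25002.00 m.
station B: 23.22 SM = 37368.97 m.
Spread: 37368.97 − 25002.00 = 12370 m.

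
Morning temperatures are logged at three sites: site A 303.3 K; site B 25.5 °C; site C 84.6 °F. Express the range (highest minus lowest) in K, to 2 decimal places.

site A: 303.3 K = 30.150 °C.
site C: 84.6 °F = 29.222 °C.
Spread: 30.150 − 25.500 = 4.650 °C.

4.65 K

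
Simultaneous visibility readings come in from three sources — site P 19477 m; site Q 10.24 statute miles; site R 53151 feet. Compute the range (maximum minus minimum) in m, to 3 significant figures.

3280 m

site Q: 10.24 SM = 16479.68 m.
site R: 53151 ft = 16200.42 m.
Spread: 19477.00 − 16200.42 = 3280 m.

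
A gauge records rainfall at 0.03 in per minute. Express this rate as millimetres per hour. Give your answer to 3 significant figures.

0.03 in/minute × 25.4 mm/in × 60 minute/hour = 45.7 mm/hour.

45.7 mm/hour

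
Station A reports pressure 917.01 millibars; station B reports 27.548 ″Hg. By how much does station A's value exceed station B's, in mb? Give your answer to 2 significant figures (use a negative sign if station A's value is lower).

-16 mb

station B: 27.548 inHg = 932.88 mb.
Difference: 917.01 − 932.88 = -16 mb.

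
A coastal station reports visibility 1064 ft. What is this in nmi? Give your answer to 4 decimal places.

1 ft = 0.000164579 nmi, so 1064 × 0.000164579 = 0.1751 nmi.

0.1751 nmi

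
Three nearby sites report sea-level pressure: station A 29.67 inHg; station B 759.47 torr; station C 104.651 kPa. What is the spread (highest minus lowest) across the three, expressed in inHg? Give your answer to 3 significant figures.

station B: 759.47 mmHg = 29.9004 inHg.
station C: 104.651 kPa = 30.9034 inHg.
Spread: 30.9034 − 29.6700 = 1.23 inHg.

1.23 inHg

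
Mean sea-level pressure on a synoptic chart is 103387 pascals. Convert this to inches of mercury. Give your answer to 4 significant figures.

1 Pa = 0.0002953 inHg, so 103387 × 0.0002953 = 30.53 inHg.

30.53 inHg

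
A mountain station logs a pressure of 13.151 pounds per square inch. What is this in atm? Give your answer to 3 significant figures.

0.895 atm

1 psi = 0.068046 atm, so 13.151 × 0.068046 = 0.895 atm.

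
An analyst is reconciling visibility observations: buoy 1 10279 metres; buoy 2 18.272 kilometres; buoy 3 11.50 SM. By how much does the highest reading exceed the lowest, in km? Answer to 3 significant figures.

8.23 km

buoy 1: 10279 m = 10.2790 km.
buoy 3: 11.50 SM = 18.5075 km.
Spread: 18.5075 − 10.2790 = 8.23 km.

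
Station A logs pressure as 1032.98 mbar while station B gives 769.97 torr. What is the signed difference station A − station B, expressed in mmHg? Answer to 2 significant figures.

4.8 mmHg

station A: 1032.98 mb = 774.799 mmHg.
Difference: 774.799 − 769.970 = 4.8 mmHg.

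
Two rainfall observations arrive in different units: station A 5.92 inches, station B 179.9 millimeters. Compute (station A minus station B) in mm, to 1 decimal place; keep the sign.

-29.5 mm

station A: 5.92 in = 150.368 mm.
Difference: 150.368 − 179.900 = -29.5 mm.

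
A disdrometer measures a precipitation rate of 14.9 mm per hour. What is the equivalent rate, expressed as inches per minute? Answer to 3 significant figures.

14.9 mm/hour × 0.0393701 in/mm × 0.0166667 hour/minute = 0.00978 in/minute.

0.00978 in/minute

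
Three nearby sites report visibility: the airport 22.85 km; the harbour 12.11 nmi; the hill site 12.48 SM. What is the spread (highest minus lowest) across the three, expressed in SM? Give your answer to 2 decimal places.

1.72 SM

the airport: 22.85 km = 14.1983 SM.
the harbour: 12.11 nmi = 13.9359 SM.
Spread: 14.1983 − 12.4800 = 1.72 SM.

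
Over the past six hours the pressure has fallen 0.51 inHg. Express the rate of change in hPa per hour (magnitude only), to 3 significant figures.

2.88 hPa per hour

0.51 inHg / 6 h × 33.8639 hPa/inHg = 2.88 hPa/h.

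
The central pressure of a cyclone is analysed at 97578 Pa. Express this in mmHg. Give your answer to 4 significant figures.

731.9 mmHg

1 Pa = 0.00750062 mmHg, so 97578 × 0.00750062 = 731.9 mmHg.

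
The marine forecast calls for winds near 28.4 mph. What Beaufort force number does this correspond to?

Beaufort force 6

28.4 mph = 12.7 m/s, which is Beaufort 6 (strong breeze, 10.8–13.8 m/s).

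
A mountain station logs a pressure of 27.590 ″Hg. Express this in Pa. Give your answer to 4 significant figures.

93430 Pa

1 inHg = 3386.39 Pa, so 27.590 × 3386.39 = 93430 Pa.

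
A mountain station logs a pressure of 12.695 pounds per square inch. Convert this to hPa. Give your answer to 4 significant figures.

875.3 hPa

1 psi = 68.9476 hPa, so 12.695 × 68.9476 = 875.3 hPa.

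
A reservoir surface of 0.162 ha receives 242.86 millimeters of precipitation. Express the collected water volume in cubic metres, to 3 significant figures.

393 cubic metres

Area: 0.162 ha = 1620 m².
1 mm over 1 m² is 1 L, so volume = 242.86 × 1620 = 393433.2 L = 393 m³.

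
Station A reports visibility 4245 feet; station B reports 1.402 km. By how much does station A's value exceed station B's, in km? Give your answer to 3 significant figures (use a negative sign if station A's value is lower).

-0.108 km

station A: 4245 ft = 1.29388 km.
Difference: 1.29388 − 1.40200 = -0.108 km.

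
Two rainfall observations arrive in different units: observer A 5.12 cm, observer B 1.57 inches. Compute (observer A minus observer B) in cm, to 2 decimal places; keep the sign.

observer B: 1.57 in = 3.9878 cm.
Difference: 5.1200 − 3.9878 = 1.13 cm.

1.13 cm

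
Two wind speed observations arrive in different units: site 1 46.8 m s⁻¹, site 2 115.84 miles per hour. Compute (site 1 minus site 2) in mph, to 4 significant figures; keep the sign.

-11.15 mph

site 1: 46.8 m/s = 104.6886 mph.
Difference: 104.6886 − 115.8400 = -11.15 mph.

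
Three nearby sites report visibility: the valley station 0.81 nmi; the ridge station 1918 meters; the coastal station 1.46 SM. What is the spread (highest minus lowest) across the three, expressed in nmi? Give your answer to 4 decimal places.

0.4587 nmi

the ridge station: 1918 m = 1.035637 nmi.
the coastal station: 1.46 SM = 1.268705 nmi.
Spread: 1.268705 − 0.810000 = 0.4587 nmi.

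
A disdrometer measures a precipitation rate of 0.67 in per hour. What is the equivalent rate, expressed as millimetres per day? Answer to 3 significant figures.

0.67 in/hour × 25.4 mm/in × 24 hour/day = 408 mm/day.

408 mm/day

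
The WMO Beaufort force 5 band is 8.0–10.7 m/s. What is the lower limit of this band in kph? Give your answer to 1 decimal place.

28.8 km/h

8.0–10.7 m/s × 3.6 = 28.8–38.5 km/h.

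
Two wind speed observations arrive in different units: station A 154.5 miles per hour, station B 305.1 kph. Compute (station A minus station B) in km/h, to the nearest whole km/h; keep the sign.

-56 km/h

station A: 154.5 mph = 248.64 km/h.
Difference: 248.64 − 305.10 = -56 km/h.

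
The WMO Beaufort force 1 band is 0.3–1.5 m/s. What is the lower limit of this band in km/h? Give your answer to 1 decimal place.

1.1 km/h

0.3–1.5 m/s × 3.6 = 1.1–5.4 km/h.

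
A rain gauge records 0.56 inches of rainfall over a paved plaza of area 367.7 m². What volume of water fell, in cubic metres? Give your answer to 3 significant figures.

5.23 cubic metres

Depth: 0.56 in × 25.4 = 14.224 mm.
1 mm over 1 m² is 1 L, so volume = 14.224 × 367.7 = 5230.1648 L = 5.23 m³.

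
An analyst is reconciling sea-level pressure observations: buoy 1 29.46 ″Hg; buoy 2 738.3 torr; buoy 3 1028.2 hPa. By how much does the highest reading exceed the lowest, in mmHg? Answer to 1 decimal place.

32.9 mmHg

buoy 1: 29.46 inHg = 748.284 mmHg.
buoy 3: 1028.2 hPa = 771.213 mmHg.
Spread: 771.213 − 738.300 = 32.9 mmHg.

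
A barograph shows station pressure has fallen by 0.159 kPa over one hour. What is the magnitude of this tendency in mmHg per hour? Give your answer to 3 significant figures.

1.19 mmHg per hour

0.159 kPa / 1 h × 7.50062 mmHg/kPa = 1.19 mmHg/h.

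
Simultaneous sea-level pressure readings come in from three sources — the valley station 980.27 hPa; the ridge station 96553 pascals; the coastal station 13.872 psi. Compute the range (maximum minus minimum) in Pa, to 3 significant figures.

the valley station: 980.27 hPa = 98027.00 Pa.
the coastal station: 13.872 psi = 95644.07 Pa.
Spread: 98027.00 − 95644.07 = 2380 Pa.

2380 Pa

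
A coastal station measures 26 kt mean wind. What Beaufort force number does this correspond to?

Beaufort force 6

26 kt lies in the Beaufort 6 band (strong breeze, 22–27 kt).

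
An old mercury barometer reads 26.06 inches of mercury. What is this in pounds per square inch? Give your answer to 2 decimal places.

1 inHg = 0.491154 psi, so 26.06 × 0.491154 = 12.80 psi.

12.80 psi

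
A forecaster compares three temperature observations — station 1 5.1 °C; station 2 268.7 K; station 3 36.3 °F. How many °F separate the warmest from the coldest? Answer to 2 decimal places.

17.19 °F

station 2: 268.7 K = -4.450 °C.
station 3: 36.3 °F = 2.389 °C.
Spread: 5.100 − (-4.450) = 9.550 °C = 17.19 °F.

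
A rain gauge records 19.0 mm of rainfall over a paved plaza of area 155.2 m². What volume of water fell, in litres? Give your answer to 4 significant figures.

2949 litres

1 mm over 1 m² is 1 L, so volume = 19 × 155.2 = 2948.8 L ≈ 2949 L.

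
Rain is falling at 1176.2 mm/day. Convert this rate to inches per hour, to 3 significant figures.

1.93 in/hour

1176.2 mm/day × 0.0393701 in/mm × 0.0416667 day/hour = 1.93 in/hour.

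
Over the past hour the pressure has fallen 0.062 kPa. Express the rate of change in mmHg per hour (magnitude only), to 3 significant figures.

0.465 mmHg per hour

0.062 kPa / 1 h × 7.50062 mmHg/kPa = 0.465 mmHg/h.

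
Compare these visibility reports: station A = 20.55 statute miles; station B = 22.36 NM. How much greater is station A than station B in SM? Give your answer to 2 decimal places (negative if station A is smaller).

-5.18 SM

station B: 22.36 nmi = 25.7314 SM.
Difference: 20.5500 − 25.7314 = -5.18 SM.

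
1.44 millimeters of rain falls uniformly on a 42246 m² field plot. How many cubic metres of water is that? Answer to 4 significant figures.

1 mm over 1 m² is 1 L, so volume = 1.44 × 42246 = 60834.24 L = 60.83 m³.

60.83 cubic metres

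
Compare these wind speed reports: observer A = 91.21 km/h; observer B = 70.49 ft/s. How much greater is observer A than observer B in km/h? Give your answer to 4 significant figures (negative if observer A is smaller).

13.86 km/h

observer B: 70.49 ft/s = 77.3473 km/h.
Difference: 91.2100 − 77.3473 = 13.86 km/h.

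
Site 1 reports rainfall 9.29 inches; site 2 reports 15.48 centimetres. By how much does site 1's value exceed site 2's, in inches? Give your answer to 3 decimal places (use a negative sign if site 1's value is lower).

site 2: 15.48 cm = 6.09449 in.
Difference: 9.29000 − 6.09449 = 3.196 in.

3.196 in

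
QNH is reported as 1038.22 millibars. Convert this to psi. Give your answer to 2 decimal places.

1 mb = 0.0145038 psi, so 1038.22 × 0.0145038 = 15.06 psi.

15.06 psi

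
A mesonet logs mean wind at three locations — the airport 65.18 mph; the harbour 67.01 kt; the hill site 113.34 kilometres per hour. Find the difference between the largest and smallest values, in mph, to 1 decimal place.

11.9 mph

the harbour: 67.01 kt = 77.114 mph.
the hill site: 113.34 km/h = 70.426 mph.
Spread: 77.114 − 65.180 = 11.9 mph.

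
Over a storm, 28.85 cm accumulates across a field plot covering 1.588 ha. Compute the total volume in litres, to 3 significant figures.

4580000 litres

Depth: 28.85 cm × 10 = 288.5 mm.
Area: 1.588 ha = 15880 m².
1 mm over 1 m² is 1 L, so volume = 288.5 × 15880 = 4581380 L ≈ 4580000 L.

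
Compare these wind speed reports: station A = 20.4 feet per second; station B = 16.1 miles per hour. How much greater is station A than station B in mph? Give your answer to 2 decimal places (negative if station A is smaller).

station A: 20.4 ft/s = 13.9091 mph.
Difference: 13.9091 − 16.1000 = -2.19 mph.

-2.19 mph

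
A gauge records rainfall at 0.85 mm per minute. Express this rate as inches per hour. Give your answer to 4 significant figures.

2.008 in/hour

0.85 mm/minute × 0.0393701 in/mm × 60 minute/hour = 2.008 in/hour.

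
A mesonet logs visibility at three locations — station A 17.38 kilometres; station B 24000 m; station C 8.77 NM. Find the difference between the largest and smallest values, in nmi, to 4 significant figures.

station A: 17.38 km = 9.38445 nmi.
station B: 24000 m = 12.95896 nmi.
Spread: 12.95896 − 8.77000 = 4.189 nmi.

4.189 nmi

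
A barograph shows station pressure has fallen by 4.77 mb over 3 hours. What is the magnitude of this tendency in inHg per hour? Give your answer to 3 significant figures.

4.77 mb / 3 h × 0.02953 inHg/mb = 0.0470 inHg/h.

0.0470 inHg per hour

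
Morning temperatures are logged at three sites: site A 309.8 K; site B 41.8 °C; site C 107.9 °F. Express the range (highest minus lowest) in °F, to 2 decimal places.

site A: 309.8 K = 36.650 °C.
site C: 107.9 °F = 42.167 °C.
Spread: 42.167 − 36.650 = 5.517 °C = 9.93 °F.

9.93 °F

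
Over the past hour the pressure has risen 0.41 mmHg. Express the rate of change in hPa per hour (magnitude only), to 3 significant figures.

0.41 mmHg / 1 h × 1.33322 hPa/mmHg = 0.547 hPa/h.

0.547 hPa per hour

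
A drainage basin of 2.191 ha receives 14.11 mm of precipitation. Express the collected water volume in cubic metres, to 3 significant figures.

Area: 2.191 ha = 21910 m².
1 mm over 1 m² is 1 L, so volume = 14.11 × 21910 = 309150.1 L = 309 m³.

309 cubic metres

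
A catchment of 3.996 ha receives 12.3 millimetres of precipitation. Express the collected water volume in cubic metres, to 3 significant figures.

Area: 3.996 ha = 39960 m².
1 mm over 1 m² is 1 L, so volume = 12.3 × 39960 = 491508 L = 492 m³.

492 cubic metres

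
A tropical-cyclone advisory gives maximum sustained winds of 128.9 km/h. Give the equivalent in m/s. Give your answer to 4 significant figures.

1 km/h = 0.277778 m/s, so 128.9 × 0.277778 = 35.81 m/s.

35.81 m/s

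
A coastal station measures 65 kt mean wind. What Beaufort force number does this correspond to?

Beaufort force 12

65 kt lies in the Beaufort 12 band (hurricane force, ≥64 kt).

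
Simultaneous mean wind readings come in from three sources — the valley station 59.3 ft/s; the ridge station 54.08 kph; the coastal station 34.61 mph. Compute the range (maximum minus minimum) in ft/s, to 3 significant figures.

the ridge station: 54.08 km/h = 49.286 ft/s.
the coastal station: 34.61 mph = 50.761 ft/s.
Spread: 59.300 − 49.286 = 10.0 ft/s.

10.0 ft/s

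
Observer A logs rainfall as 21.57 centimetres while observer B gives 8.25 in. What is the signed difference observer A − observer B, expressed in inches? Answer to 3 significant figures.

observer A: 21.57 cm = 8.49213 in.
Difference: 8.49213 − 8.25000 = 0.242 in.

0.242 in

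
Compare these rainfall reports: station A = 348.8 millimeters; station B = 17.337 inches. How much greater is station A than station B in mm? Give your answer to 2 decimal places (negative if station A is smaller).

-91.56 mm

station B: 17.337 in = 440.3598 mm.
Difference: 348.8000 − 440.3598 = -91.56 mm.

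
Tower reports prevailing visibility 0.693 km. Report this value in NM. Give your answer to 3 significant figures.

1 km = 0.539957 nmi, so 0.693 × 0.539957 = 0.374 nmi.

0.374 nmi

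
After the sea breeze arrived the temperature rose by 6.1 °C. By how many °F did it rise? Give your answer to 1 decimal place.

Converting a difference, only the 9/5 scale factor applies: Δ°F = 6.1 × 1.8 = 11.0 °F.

11.0 °F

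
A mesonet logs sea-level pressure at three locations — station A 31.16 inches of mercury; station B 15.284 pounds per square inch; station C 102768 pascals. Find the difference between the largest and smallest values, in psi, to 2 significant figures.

station A: 31.16 inHg = 15.3044 psi.
station C: 102768 Pa = 14.9052 psi.
Spread: 15.3044 − 14.9052 = 0.40 psi.

0.40 psi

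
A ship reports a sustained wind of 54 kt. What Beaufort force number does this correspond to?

Beaufort force 10

54 kt lies in the Beaufort 10 band (storm, 48–55 kt).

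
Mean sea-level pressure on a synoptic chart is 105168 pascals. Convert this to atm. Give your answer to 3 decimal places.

1 Pa = 9.86923e-06 atm, so 105168 × 9.86923e-06 = 1.038 atm.

1.038 atm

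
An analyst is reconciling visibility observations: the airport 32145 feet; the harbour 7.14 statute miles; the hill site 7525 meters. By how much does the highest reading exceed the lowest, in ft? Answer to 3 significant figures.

the harbour: 7.14 SM = 37699.20 ft.
the hill site: 7525 m = 24688.32 ft.
Spread: 37699.20 − 24688.32 = 13000 ft.

13000 ft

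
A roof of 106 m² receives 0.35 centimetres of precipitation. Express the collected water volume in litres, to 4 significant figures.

Depth: 0.35 cm × 10 = 3.5 mm.
1 mm over 1 m² is 1 L, so volume = 3.5 × 106 = 371 L ≈ 371.0 L.

371.0 litres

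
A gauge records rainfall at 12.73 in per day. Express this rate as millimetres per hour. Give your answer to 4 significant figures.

13.47 mm/hour

12.73 in/day × 25.4 mm/in × 0.0416667 day/hour = 13.47 mm/hour.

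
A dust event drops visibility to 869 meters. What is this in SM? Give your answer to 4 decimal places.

0.5400 SM

1 m = 0.000621371 SM, so 869 × 0.000621371 = 0.5400 SM.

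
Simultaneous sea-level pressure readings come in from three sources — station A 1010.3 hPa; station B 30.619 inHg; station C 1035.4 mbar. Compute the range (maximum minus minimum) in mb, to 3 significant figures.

station A: 1010.3 hPa = 1010.300 mb.
station B: 30.619 inHg = 1036.878 mb.
Spread: 1036.878 − 1010.300 = 26.6 mb.

26.6 mb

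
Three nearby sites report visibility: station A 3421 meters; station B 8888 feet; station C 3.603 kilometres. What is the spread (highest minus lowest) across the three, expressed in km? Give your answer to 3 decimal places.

0.894 km

station A: 3421 m = 3.42100 km.
station B: 8888 ft = 2.70906 km.
Spread: 3.60300 − 2.70906 = 0.894 km.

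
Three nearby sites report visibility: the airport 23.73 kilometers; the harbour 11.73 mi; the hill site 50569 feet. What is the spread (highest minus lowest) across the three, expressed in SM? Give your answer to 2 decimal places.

the airport: 23.73 km = 14.7451 SM.
the hill site: 50569 ft = 9.5775 SM.
Spread: 14.7451 − 9.5775 = 5.17 SM.

5.17 SM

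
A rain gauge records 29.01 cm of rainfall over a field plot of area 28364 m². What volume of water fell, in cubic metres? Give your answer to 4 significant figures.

8228 cubic metres

Depth: 29.01 cm × 10 = 290.1 mm.
1 mm over 1 m² is 1 L, so volume = 290.1 × 28364 = 8228396.4 L = 8228 m³.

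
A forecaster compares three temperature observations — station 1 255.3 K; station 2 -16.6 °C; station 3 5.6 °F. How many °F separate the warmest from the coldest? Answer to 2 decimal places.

5.73 °F

station 1: 255.3 K = -17.850 °C.
station 3: 5.6 °F = -14.667 °C.
Spread: (-14.667) − (-17.850) = 3.183 °C = 5.73 °F.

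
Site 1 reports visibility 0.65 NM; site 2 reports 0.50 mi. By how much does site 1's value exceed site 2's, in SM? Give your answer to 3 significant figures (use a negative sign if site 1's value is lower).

site 1: 0.65 nmi = 0.74801 SM.
Difference: 0.74801 − 0.50000 = 0.248 SM.

0.248 SM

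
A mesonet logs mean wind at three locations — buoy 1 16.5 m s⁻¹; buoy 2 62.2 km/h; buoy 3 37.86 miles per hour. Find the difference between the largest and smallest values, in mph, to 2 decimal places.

1.74 mph

buoy 1: 16.5 m/s = 36.9094 mph.
buoy 2: 62.2 km/h = 38.6493 mph.
Spread: 38.6493 − 36.9094 = 1.74 mph.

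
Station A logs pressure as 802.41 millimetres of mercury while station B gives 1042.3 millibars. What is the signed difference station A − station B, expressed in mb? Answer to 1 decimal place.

27.5 mb

station A: 802.41 mmHg = 1069.792 mb.
Difference: 1069.792 − 1042.300 = 27.5 mb.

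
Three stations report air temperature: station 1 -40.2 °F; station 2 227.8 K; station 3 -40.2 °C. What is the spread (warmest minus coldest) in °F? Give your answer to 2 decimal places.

station 1: -40.2 °F = -40.111 °C.
station 2: 227.8 K = -45.350 °C.
Spread: (-40.111) − (-45.350) = 5.239 °C = 9.43 °F.

9.43 °F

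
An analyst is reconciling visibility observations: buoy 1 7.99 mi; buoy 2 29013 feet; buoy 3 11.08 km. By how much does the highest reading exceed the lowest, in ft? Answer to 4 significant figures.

buoy 1: 7.99 SM = 42187.20 ft.
buoy 3: 11.08 km = 36351.71 ft.
Spread: 42187.20 − 29013.00 = 13170 ft.

13170 ft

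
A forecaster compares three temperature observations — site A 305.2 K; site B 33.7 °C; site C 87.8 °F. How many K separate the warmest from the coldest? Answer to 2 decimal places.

2.70 K

site A: 305.2 K = 32.050 °C.
site C: 87.8 °F = 31.000 °C.
Spread: 33.700 − 31.000 = 2.700 °C.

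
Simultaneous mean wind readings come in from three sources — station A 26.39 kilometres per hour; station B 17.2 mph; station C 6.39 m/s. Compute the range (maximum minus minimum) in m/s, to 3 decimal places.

station A: 26.39 km/h = 7.33056 m/s.
station B: 17.2 mph = 7.68909 m/s.
Spread: 7.68909 − 6.39000 = 1.299 m/s.

1.299 m/s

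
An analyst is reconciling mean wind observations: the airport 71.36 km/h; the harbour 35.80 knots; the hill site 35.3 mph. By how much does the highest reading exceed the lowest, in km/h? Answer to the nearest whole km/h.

the harbour: 35.80 kt = 66.30 km/h.
the hill site: 35.3 mph = 56.81 km/h.
Spread: 71.36 − 56.81 = 15 km/h.

15 km/h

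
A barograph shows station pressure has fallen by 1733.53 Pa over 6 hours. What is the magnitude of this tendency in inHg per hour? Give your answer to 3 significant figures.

1733.53 Pa / 6 h × 0.0002953 inHg/Pa = 0.0853 inHg/h.

0.0853 inHg per hour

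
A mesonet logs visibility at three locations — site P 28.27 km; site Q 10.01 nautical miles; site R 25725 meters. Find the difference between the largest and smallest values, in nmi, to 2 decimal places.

site P: 28.27 km = 15.2646 nmi.
site R: 25725 m = 13.8904 nmi.
Spread: 15.2646 − 10.0100 = 5.25 nmi.

5.25 nmi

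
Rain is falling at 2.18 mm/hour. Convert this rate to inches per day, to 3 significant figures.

2.06 in/day

2.18 mm/hour × 0.0393701 in/mm × 24 hour/day = 2.06 in/day.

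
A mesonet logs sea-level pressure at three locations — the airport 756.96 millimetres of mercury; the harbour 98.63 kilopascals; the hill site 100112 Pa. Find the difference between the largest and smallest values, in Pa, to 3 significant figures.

the airport: 756.96 mmHg = 100919.71 Pa.
the harbour: 98.63 kPa = 98630.00 Pa.
Spread: 100919.71 − 98630.00 = 2290 Pa.

2290 Pa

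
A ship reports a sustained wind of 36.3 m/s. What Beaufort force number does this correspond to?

36.3 m/s lies in the Beaufort 12 band (hurricane force, ≥32.7 m/s).

Beaufort force 12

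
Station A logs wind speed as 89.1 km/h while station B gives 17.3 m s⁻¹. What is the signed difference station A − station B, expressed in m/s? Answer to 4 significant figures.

station A: 89.1 km/h = 24.75000 m/s.
Difference: 24.75000 − 17.30000 = 7.450 m/s.

7.450 m/s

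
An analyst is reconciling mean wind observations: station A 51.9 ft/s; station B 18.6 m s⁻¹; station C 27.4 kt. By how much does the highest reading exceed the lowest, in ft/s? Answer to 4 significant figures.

station B: 18.6 m/s = 61.0236 ft/s.
station C: 27.4 kt = 46.2460 ft/s.
Spread: 61.0236 − 46.2460 = 14.78 ft/s.

14.78 ft/s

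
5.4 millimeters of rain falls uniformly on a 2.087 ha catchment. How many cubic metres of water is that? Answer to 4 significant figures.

112.7 cubic metres

Area: 2.087 ha = 20870 m².
1 mm over 1 m² is 1 L, so volume = 5.4 × 20870 = 112698 L = 112.7 m³.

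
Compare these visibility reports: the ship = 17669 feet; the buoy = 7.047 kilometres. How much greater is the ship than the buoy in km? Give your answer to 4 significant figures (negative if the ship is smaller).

the ship: 17669 ft = 5.38551 km.
Difference: 5.38551 − 7.04700 = -1.661 km.

-1.661 km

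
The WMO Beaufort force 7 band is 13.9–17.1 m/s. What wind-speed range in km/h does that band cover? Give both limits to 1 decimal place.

13.9–17.1 m/s × 3.6 = 50.0–61.6 km/h.

50.0 to 61.6 km/h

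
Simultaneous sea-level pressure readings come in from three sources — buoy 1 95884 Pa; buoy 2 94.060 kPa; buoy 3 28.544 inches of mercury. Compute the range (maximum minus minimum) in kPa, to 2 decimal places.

2.60 kPa

buoy 1: 95884 Pa = 95.8840 kPa.
buoy 3: 28.544 inHg = 96.6611 kPa.
Spread: 96.6611 − 94.0600 = 2.60 kPa.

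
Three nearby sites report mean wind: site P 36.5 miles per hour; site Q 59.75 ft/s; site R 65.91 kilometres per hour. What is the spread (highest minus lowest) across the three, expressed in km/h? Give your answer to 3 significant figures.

7.17 km/h

site P: 36.5 mph = 58.7411 km/h.
site Q: 59.75 ft/s = 65.5625 km/h.
Spread: 65.9100 − 58.7411 = 7.17 km/h.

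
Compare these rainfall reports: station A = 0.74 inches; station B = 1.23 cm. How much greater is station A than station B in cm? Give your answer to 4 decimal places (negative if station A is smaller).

station A: 0.74 in = 1.879600 cm.
Difference: 1.879600 − 1.230000 = 0.6496 cm.

0.6496 cm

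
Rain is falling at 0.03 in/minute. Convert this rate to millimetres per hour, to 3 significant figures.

45.7 mm/hour

0.03 in/minute × 25.4 mm/in × 60 minute/hour = 45.7 mm/hour.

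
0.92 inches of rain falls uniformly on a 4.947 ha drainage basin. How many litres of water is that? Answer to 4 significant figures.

Depth: 0.92 in × 25.4 = 23.368 mm.
Area: 4.947 ha = 49470 m².
1 mm over 1 m² is 1 L, so volume = 23.368 × 49470 = 1156015 L ≈ 1156000 L.

1156000 litres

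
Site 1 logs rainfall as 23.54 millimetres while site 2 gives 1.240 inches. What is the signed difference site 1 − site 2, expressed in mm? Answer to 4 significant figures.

site 2: 1.240 in = 31.49600 mm.
Difference: 23.54000 − 31.49600 = -7.956 mm.

-7.956 mm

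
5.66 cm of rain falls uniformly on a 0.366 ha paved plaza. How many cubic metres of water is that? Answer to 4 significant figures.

Depth: 5.66 cm × 10 = 56.6 mm.
Area: 0.366 ha = 3660 m².
1 mm over 1 m² is 1 L, so volume = 56.6 × 3660 = 207156 L = 207.2 m³.

207.2 cubic metres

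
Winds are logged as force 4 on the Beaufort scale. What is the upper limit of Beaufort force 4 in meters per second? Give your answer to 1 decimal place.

Beaufort 4 (moderate breeze) spans 5.5–7.9 m/s.

7.9 m/s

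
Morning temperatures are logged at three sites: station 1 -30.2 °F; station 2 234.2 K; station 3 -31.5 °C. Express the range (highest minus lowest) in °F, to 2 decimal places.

13.41 °F

station 1: -30.2 °F = -34.556 °C.
station 2: 234.2 K = -38.950 °C.
Spread: (-31.500) − (-38.950) = 7.450 °C = 13.41 °F.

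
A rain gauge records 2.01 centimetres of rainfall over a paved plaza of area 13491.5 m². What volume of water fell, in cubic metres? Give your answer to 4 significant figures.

Depth: 2.01 cm × 10 = 20.1 mm.
1 mm over 1 m² is 1 L, so volume = 20.1 × 13491.5 = 271179.15 L = 271.2 m³.

271.2 cubic metres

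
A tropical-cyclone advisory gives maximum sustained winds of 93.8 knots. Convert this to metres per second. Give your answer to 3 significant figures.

48.3 m/s

1 kt = 0.514444 m/s, so 93.8 × 0.514444 = 48.3 m/s.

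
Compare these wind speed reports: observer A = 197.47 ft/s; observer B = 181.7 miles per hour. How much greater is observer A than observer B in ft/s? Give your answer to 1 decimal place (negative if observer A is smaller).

observer B: 181.7 mph = 266.493 ft/s.
Difference: 197.470 − 266.493 = -69.0 ft/s.

-69.0 ft/s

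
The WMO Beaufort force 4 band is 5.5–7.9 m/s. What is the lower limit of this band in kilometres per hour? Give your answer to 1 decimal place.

19.8 km/h

5.5–7.9 m/s × 3.6 = 19.8–28.4 km/h.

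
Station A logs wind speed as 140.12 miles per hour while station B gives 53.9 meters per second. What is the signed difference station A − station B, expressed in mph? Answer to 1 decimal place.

19.5 mph

station B: 53.9 m/s = 120.571 mph.
Difference: 140.120 − 120.571 = 19.5 mph.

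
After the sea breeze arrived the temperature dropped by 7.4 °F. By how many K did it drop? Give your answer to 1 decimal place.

4.1 K

For a temperature change the 32° offset cancels: ΔK = 7.4 × 0.5556 = 4.1 K.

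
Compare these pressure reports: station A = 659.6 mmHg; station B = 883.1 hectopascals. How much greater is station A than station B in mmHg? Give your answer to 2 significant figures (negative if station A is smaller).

station B: 883.1 hPa = 662.379 mmHg.
Difference: 659.600 − 662.379 = -2.8 mmHg.

-2.8 mmHg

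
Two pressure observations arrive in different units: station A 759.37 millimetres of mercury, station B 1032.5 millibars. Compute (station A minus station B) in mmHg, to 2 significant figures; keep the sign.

-15 mmHg

station B: 1032.5 mb = 774.44 mmHg.
Difference: 759.37 − 774.44 = -15 mmHg.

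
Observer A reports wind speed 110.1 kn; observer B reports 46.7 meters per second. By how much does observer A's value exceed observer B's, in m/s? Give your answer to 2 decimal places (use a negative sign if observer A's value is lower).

observer A: 110.1 kt = 56.6403 m/s.
Difference: 56.6403 − 46.7000 = 9.94 m/s.

9.94 m/s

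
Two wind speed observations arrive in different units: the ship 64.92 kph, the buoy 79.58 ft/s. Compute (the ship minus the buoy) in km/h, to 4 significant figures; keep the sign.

-22.40 km/h

the buoy: 79.58 ft/s = 87.3215 km/h.
Difference: 64.9200 − 87.3215 = -22.40 km/h.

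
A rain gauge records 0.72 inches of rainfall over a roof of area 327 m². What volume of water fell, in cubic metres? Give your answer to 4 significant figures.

Depth: 0.72 in × 25.4 = 18.288 mm.
1 mm over 1 m² is 1 L, so volume = 18.288 × 327 = 5980.176 L = 5.980 m³.

5.980 cubic metres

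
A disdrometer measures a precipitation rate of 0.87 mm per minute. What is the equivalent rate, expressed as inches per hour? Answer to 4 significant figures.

0.87 mm/minute × 0.0393701 in/mm × 60 minute/hour = 2.055 in/hour.

2.055 in/hour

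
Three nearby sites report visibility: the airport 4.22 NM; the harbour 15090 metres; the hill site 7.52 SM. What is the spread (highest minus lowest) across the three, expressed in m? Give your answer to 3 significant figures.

the airport: 4.22 nmi = 7815.44 m.
the hill site: 7.52 SM = 12102.27 m.
Spread: 15090.00 − 7815.44 = 7270 m.

7270 m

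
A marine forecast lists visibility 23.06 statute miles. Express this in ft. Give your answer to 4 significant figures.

121800 ft

1 SM = 5280 ft, so 23.06 × 5280 = 121800 ft.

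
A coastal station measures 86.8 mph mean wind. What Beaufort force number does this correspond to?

86.8 mph = 38.8 m/s, which is Beaufort 12 (hurricane force, ≥32.7 m/s).

Beaufort force 12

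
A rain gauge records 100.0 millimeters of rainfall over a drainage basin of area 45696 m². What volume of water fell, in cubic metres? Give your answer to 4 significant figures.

1 mm over 1 m² is 1 L, so volume = 100 × 45696 = 4569600 L = 4570 m³.

4570 cubic metres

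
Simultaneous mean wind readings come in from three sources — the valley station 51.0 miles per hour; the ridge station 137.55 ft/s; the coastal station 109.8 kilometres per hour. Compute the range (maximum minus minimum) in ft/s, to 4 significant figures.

the valley station: 51.0 mph = 74.8000 ft/s.
the coastal station: 109.8 km/h = 100.0656 ft/s.
Spread: 137.5500 − 74.8000 = 62.75 ft/s.

62.75 ft/s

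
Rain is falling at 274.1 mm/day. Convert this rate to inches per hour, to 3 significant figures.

0.450 in/hour

274.1 mm/day × 0.0393701 in/mm × 0.0416667 day/hour = 0.450 in/hour.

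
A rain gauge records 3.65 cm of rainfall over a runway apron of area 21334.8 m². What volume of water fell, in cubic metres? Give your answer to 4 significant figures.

778.7 cubic metres

Depth: 3.65 cm × 10 = 36.5 mm.
1 mm over 1 m² is 1 L, so volume = 36.5 × 21334.8 = 778720.2 L = 778.7 m³.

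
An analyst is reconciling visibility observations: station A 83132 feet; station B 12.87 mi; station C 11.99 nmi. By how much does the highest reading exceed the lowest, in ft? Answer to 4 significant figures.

15180 ft

station B: 12.87 SM = 67953.60 ft.
station C: 11.99 nmi = 72852.62 ft.
Spread: 83132.00 − 67953.60 = 15180 ft.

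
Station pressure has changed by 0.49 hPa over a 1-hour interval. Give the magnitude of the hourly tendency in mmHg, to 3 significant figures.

0.368 mmHg per hour

0.49 hPa / 1 h × 0.750062 mmHg/hPa = 0.368 mmHg/h.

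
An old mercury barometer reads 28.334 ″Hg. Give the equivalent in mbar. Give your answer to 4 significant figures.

959.5 mb

1 inHg = 33.8639 mb, so 28.334 × 33.8639 = 959.5 mb.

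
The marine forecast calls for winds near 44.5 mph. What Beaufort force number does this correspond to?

Beaufort force 8

44.5 mph = 19.9 m/s, which is Beaufort 8 (gale, 17.2–20.7 m/s).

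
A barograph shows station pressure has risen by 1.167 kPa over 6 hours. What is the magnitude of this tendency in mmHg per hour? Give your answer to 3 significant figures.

1.167 kPa / 6 h × 7.50062 mmHg/kPa = 1.46 mmHg/h.

1.46 mmHg per hour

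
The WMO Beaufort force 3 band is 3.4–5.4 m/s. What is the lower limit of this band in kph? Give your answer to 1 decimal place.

3.4–5.4 m/s × 3.6 = 12.2–19.4 km/h.

12.2 km/h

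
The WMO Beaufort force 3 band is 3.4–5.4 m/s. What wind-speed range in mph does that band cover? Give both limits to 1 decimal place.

7.6 to 12.1 mph

3.4–5.4 m/s × 2.237 = 7.6–12.1 mph.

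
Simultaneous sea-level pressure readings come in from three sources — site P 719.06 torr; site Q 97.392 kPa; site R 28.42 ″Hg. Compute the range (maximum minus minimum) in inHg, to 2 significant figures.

site P: 719.06 mmHg = 28.3094 inHg.
site Q: 97.392 kPa = 28.7598 inHg.
Spread: 28.7598 − 28.3094 = 0.45 inHg.

0.45 inHg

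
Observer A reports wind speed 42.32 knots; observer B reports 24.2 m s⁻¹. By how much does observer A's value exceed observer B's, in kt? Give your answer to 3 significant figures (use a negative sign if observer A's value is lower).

-4.72 kt

observer B: 24.2 m/s = 47.0410 kt.
Difference: 42.3200 − 47.0410 = -4.72 kt.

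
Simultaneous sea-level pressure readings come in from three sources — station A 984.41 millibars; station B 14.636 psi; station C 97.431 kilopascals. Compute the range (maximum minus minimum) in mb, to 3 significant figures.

34.8 mb

station B: 14.636 psi = 1009.117 mb.
station C: 97.431 kPa = 974.310 mb.
Spread: 1009.117 − 974.310 = 34.8 mb.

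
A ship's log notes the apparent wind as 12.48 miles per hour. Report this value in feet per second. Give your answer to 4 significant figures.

18.30 ft/s

1 mph = 1.46667 ft/s, so 12.48 × 1.46667 = 18.30 ft/s.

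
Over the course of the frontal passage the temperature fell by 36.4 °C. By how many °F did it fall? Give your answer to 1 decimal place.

65.5 °F

A change of 1 °C equals a change of 1.8 °F: Δ°F = 36.4 × 1.8 = 65.5 °F.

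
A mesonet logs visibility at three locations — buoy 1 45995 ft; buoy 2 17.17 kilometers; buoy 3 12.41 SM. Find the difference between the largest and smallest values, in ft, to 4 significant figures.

19530 ft

buoy 2: 17.17 km = 56332.02 ft.
buoy 3: 12.41 SM = 65524.80 ft.
Spread: 65524.80 − 45995.00 = 19530 ft.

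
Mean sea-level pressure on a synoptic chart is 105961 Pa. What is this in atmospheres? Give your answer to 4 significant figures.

1.046 atm

1 Pa = 9.86923e-06 atm, so 105961 × 9.86923e-06 = 1.046 atm.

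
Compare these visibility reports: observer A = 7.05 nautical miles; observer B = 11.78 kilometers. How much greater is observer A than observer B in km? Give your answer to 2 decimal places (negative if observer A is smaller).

observer A: 7.05 nmi = 13.0566 km.
Difference: 13.0566 − 11.7800 = 1.28 km.

1.28 km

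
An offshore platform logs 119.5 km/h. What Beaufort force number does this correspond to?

Beaufort force 12

119.5 km/h = 33.2 m/s, which is Beaufort 12 (hurricane force, ≥32.7 m/s).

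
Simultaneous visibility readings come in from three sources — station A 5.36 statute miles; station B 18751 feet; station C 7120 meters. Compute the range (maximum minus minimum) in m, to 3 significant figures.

2910 m

station A: 5.36 SM = 8626.08 m.
station B: 18751 ft = 5715.30 m.
Spread: 8626.08 − 5715.30 = 2910 m.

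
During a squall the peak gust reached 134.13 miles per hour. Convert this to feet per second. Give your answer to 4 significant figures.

196.7 ft/s

1 mph = 1.46667 ft/s, so 134.13 × 1.46667 = 196.7 ft/s.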